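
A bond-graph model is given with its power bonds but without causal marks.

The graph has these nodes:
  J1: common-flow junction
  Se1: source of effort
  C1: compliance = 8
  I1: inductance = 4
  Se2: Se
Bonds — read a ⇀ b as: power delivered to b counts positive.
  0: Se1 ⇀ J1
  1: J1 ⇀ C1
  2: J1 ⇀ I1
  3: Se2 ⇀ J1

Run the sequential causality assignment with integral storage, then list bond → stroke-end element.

#0 |J1  (Se1: effort source, stroke at far end)
#3 |J1  (Se2 (Se) sets effort on bond)
#1 |J1  (C1 outputs effort q/C1)
#2 |I1  (J1 needs exactly one f-in)

β0 →J1
β1 →J1
β2 →I1
β3 →J1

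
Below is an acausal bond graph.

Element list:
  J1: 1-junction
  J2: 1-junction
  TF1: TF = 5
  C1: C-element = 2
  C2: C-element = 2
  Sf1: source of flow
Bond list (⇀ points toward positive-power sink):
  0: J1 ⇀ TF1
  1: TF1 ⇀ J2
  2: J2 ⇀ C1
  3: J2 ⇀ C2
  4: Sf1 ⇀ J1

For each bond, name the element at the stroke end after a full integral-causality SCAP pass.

bond 0 →J1
bond 1 →TF1
bond 2 →J2
bond 3 →J2
bond 4 →Sf1

β4 stroke at Sf1  (Sf1 (Sf) sets flow on bond)
β0 stroke at J1  (J1 flow already set via bond 4)
β1 stroke at TF1  (TF TF1: opposite of bond 0)
β2 stroke at J2  (1-jn J2 has f-setter on 1)
β3 stroke at J2  (1-jn J2 has f-setter on 1)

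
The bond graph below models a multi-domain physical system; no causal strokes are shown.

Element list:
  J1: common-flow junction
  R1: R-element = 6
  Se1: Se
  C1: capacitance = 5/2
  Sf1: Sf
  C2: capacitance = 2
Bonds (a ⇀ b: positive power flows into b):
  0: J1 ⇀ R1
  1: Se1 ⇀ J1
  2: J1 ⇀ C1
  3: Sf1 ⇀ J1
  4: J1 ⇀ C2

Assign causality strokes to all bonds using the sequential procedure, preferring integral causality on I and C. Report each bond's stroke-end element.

b0 stroke→J1
b1 stroke→J1
b2 stroke→J1
b3 stroke→Sf1
b4 stroke→J1

#1 stroke at J1  (Se1 fixes effort; stroke away)
#3 stroke at Sf1  (source Sf1 imposes f)
#0 stroke at J1  (J1: bond 3 brought flow, rest push out)
#2 stroke at J1  (1-jn J1 has f-setter on 3)
#4 stroke at J1  (J1 flow already set via bond 3)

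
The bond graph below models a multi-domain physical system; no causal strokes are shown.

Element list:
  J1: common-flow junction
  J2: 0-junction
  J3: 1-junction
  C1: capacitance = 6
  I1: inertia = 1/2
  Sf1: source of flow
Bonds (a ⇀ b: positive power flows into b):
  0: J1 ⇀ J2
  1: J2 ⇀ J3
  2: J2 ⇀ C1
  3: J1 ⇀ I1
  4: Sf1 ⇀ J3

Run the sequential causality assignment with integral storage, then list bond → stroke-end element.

b4 →Sf1  (Sf1 fixes flow; stroke at Sf1)
b1 →J3  (J3 flow already set via bond 4)
b2 →J2  (C1 integral (e out))
b0 →J1  (common-e at J2 fixed by 2)
b3 →I1  (J1 needs exactly one f-in)

bond 0 stroke at J1
bond 1 stroke at J3
bond 2 stroke at J2
bond 3 stroke at I1
bond 4 stroke at Sf1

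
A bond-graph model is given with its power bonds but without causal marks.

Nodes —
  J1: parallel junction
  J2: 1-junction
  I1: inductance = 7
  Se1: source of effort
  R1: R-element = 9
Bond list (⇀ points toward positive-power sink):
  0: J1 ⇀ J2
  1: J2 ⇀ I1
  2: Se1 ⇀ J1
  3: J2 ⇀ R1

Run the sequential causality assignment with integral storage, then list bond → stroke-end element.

b2 |J1  (Se1: effort source, stroke at far end)
b0 |J2  (0-jn J1 has e-setter on 2)
b1 |I1  (I1 integral (f out))
b3 |J2  (1-jn J2 has f-setter on 1)

bond 0 stroke→J2
bond 1 stroke→I1
bond 2 stroke→J1
bond 3 stroke→J2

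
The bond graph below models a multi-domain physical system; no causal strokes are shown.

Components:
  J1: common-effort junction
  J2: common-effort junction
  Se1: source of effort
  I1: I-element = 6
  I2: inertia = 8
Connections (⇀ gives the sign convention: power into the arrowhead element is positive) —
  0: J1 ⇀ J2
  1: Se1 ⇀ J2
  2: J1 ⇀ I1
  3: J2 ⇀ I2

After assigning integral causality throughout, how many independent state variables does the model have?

2  (I1, I2 all integral)

b1 stroke→J2  (Se1: effort source, stroke at far end)
b0 stroke→J1  (J2 effort already set via bond 1)
b3 stroke→I2  (common-e at J2 fixed by 1)
b2 stroke→I1  (J1: bond 0 brought effort, rest push out)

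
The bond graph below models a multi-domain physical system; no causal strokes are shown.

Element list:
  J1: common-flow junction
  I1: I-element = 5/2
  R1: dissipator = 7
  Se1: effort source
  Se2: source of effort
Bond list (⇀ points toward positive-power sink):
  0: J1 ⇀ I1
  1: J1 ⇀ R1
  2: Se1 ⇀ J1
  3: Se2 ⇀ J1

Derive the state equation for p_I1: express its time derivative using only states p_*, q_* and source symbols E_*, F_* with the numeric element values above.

β2 stroke→J1  (source Se1 imposes e)
β3 stroke→J1  (Se2: effort source, stroke at far end)
β0 stroke→I1  (I1 integral (f out))
β1 stroke→J1  (common-f at J1 fixed by 0)

dp_I1/dt = E_Se1 + E_Se2 - 14*p_I1/5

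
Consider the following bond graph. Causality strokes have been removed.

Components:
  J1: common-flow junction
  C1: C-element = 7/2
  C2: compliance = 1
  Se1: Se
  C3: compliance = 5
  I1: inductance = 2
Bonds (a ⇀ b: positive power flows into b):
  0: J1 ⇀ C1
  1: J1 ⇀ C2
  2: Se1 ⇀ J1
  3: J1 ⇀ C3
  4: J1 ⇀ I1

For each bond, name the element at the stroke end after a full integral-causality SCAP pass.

bond 0 |J1
bond 1 |J1
bond 2 |J1
bond 3 |J1
bond 4 |I1

b2 →J1  (Se1 fixes effort; stroke away)
b0 →J1  (C1 integral (e out))
b1 →J1  (C2 outputs effort q/C2)
b3 →J1  (C3 outputs effort q/C3)
b4 →I1  (J1: last free bond brings flow in)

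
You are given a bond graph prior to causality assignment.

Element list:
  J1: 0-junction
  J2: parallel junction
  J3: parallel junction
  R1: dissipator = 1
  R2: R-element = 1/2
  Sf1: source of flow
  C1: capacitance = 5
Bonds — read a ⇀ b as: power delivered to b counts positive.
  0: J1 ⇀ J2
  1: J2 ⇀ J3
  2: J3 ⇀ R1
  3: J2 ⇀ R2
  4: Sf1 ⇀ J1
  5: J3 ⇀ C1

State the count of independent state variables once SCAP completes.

b4 stroke at Sf1  (Sf1 (Sf) sets flow on bond)
b0 stroke at J1  (J1: last free bond brings effort in)
b5 stroke at J3  (C1 outputs effort q/C1)
b1 stroke at J2  (J3: bond 5 brought effort, rest push out)
b2 stroke at R1  (common-e at J3 fixed by 5)
b3 stroke at R2  (J2: bond 1 brought effort, rest push out)

1  (C1 all integral)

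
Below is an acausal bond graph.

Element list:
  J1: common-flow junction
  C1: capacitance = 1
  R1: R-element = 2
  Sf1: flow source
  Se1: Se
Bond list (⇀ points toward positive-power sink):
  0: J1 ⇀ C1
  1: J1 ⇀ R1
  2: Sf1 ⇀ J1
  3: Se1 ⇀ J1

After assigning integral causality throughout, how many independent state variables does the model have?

1  (C1 all integral)

#2 →Sf1  (source Sf1 imposes f)
#3 →J1  (Se1 fixes effort; stroke away)
#0 →J1  (J1 flow already set via bond 2)
#1 →J1  (1-jn J1 has f-setter on 2)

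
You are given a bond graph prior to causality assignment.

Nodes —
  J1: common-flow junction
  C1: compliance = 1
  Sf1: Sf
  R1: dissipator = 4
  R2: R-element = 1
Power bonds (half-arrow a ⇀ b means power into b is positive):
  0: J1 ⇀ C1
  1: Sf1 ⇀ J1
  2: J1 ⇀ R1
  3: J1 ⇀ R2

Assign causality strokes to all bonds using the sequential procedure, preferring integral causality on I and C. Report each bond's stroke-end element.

β0 →J1
β1 →Sf1
β2 →J1
β3 →J1

bond 1 |Sf1  (Sf1: flow source, stroke at near end)
bond 0 |J1  (J1: bond 1 brought flow, rest push out)
bond 2 |J1  (J1 flow already set via bond 1)
bond 3 |J1  (J1: bond 1 brought flow, rest push out)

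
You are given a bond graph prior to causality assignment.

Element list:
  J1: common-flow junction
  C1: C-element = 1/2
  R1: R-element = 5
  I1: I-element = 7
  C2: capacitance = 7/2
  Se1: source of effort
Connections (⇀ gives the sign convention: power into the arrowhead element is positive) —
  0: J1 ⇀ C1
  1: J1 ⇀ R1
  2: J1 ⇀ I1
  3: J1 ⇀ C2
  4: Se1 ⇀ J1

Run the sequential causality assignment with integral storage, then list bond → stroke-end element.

b4 stroke→J1  (Se1: effort source, stroke at far end)
b0 stroke→J1  (prefer integral on C1)
b2 stroke→I1  (I1 integral (f out))
b1 stroke→J1  (1-jn J1 has f-setter on 2)
b3 stroke→J1  (J1 flow already set via bond 2)

#0 →J1
#1 →J1
#2 →I1
#3 →J1
#4 →J1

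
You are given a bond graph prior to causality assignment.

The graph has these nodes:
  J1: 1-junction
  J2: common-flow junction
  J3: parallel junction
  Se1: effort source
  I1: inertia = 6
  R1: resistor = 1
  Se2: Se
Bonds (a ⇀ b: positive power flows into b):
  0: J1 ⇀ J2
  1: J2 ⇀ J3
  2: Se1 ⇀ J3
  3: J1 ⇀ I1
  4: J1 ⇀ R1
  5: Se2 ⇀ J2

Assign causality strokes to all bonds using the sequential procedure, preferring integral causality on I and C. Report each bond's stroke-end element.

b0 →J1
b1 →J2
b2 →J3
b3 →I1
b4 →J1
b5 →J2

β2 |J3  (Se1 (Se) sets effort on bond)
β5 |J2  (Se2 fixes effort; stroke away)
β1 |J2  (0-jn J3 has e-setter on 2)
β0 |J1  (only one flow-in slot at J2)
β3 |I1  (I1 outputs flow p/I1)
β4 |J1  (1-jn J1 has f-setter on 3)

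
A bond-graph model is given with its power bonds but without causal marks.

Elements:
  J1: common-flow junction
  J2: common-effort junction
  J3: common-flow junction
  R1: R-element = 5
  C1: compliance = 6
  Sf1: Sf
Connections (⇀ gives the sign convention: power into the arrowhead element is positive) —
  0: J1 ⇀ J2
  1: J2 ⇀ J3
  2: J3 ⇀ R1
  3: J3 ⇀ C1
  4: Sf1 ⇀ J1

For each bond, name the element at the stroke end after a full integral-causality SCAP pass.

#4 |Sf1  (source Sf1 imposes f)
#0 |J1  (J1 flow already set via bond 4)
#1 |J2  (J2: last free bond brings effort in)
#2 |J3  (1-jn J3 has f-setter on 1)
#3 |J3  (J3 flow already set via bond 1)

#0 stroke at J1
#1 stroke at J2
#2 stroke at J3
#3 stroke at J3
#4 stroke at Sf1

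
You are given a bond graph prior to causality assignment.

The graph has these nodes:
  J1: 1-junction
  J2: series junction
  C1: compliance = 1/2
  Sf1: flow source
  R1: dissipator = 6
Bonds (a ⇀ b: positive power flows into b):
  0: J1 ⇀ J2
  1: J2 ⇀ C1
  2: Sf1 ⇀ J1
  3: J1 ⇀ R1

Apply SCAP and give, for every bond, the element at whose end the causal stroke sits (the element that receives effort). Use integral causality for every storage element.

β0 stroke→J1
β1 stroke→J2
β2 stroke→Sf1
β3 stroke→J1

b2 →Sf1  (Sf1 (Sf) sets flow on bond)
b0 →J1  (J1: bond 2 brought flow, rest push out)
b3 →J1  (J1: bond 2 brought flow, rest push out)
b1 →J2  (common-f at J2 fixed by 0)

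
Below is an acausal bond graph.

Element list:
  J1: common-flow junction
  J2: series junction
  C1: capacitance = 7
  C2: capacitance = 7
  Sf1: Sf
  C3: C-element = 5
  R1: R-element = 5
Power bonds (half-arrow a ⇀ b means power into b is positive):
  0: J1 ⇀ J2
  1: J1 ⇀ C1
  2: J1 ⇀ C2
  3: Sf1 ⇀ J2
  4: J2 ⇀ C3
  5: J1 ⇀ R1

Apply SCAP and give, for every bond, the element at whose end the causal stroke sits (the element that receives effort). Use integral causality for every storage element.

b3 →Sf1  (source Sf1 imposes f)
b0 →J2  (1-jn J2 has f-setter on 3)
b4 →J2  (1-jn J2 has f-setter on 3)
b1 →J1  (common-f at J1 fixed by 0)
b2 →J1  (J1: bond 0 brought flow, rest push out)
b5 →J1  (J1: bond 0 brought flow, rest push out)

bond 0 |J2
bond 1 |J1
bond 2 |J1
bond 3 |Sf1
bond 4 |J2
bond 5 |J1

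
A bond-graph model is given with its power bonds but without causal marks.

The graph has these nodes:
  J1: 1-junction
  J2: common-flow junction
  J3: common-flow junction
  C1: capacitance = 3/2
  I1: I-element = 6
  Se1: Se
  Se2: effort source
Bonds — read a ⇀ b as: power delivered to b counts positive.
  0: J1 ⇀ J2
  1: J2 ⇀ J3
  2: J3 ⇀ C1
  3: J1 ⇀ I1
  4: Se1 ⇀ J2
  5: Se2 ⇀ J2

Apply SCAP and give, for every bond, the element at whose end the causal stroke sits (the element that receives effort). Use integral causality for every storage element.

β4 stroke→J2  (source Se1 imposes e)
β5 stroke→J2  (Se2 (Se) sets effort on bond)
β2 stroke→J3  (prefer integral on C1)
β1 stroke→J2  (J3 needs exactly one f-in)
β0 stroke→J1  (closing 1-jn rule on J2)
β3 stroke→I1  (J1: last free bond brings flow in)

β0 →J1
β1 →J2
β2 →J3
β3 →I1
β4 →J2
β5 →J2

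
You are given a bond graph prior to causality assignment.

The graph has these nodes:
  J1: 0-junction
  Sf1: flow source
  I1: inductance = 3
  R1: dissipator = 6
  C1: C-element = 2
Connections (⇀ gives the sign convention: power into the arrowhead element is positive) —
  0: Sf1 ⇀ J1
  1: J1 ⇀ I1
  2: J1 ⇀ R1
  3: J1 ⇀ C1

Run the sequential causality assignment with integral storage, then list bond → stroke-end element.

#0 stroke at Sf1  (Sf1: flow source, stroke at near end)
#1 stroke at I1  (I1 integral (f out))
#3 stroke at J1  (prefer integral on C1)
#2 stroke at R1  (common-e at J1 fixed by 3)

bond 0 |Sf1
bond 1 |I1
bond 2 |R1
bond 3 |J1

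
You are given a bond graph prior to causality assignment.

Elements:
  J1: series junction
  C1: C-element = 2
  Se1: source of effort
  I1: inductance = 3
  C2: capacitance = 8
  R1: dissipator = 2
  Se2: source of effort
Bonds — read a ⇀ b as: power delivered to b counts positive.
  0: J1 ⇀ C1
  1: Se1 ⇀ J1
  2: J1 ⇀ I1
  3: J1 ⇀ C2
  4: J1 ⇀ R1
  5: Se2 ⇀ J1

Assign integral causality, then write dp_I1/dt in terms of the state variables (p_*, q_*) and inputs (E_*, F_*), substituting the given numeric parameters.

dp_I1/dt = E_Se1 + E_Se2 - 2*p_I1/3 - q_C1/2 - q_C2/8

b1 stroke at J1  (source Se1 imposes e)
b5 stroke at J1  (source Se2 imposes e)
b0 stroke at J1  (C1: C, integral causality)
b2 stroke at I1  (I1: I, integral causality)
b3 stroke at J1  (J1 flow already set via bond 2)
b4 stroke at J1  (1-jn J1 has f-setter on 2)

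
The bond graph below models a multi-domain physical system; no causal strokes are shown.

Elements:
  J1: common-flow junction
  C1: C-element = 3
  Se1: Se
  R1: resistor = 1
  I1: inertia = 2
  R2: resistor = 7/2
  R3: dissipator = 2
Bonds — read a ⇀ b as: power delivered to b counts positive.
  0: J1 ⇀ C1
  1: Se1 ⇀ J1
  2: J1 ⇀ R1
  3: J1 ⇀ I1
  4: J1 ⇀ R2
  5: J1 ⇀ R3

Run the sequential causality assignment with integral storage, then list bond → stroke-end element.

b0 →J1
b1 →J1
b2 →J1
b3 →I1
b4 →J1
b5 →J1

bond 1 stroke→J1  (source Se1 imposes e)
bond 0 stroke→J1  (prefer integral on C1)
bond 3 stroke→I1  (prefer integral on I1)
bond 2 stroke→J1  (1-jn J1 has f-setter on 3)
bond 4 stroke→J1  (J1 flow already set via bond 3)
bond 5 stroke→J1  (J1 flow already set via bond 3)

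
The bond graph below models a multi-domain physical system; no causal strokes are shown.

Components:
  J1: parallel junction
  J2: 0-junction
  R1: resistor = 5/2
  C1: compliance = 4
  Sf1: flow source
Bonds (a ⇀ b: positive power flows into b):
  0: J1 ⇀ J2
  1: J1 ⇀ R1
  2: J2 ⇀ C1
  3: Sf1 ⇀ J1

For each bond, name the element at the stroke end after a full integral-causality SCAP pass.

bond 0 stroke→J1
bond 1 stroke→R1
bond 2 stroke→J2
bond 3 stroke→Sf1

b3 stroke at Sf1  (Sf1 (Sf) sets flow on bond)
b2 stroke at J2  (C1 outputs effort q/C1)
b0 stroke at J1  (common-e at J2 fixed by 2)
b1 stroke at R1  (J1: bond 0 brought effort, rest push out)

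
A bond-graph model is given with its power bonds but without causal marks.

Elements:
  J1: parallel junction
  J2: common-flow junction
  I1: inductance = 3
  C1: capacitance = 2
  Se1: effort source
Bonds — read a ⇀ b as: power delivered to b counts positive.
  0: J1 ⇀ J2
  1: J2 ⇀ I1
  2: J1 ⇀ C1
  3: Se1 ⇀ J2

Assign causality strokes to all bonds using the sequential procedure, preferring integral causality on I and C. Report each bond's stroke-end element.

bond 0 stroke at J2
bond 1 stroke at I1
bond 2 stroke at J1
bond 3 stroke at J2

b3 stroke at J2  (Se1 fixes effort; stroke away)
b1 stroke at I1  (I1: I, integral causality)
b0 stroke at J2  (1-jn J2 has f-setter on 1)
b2 stroke at J1  (J1: last free bond brings effort in)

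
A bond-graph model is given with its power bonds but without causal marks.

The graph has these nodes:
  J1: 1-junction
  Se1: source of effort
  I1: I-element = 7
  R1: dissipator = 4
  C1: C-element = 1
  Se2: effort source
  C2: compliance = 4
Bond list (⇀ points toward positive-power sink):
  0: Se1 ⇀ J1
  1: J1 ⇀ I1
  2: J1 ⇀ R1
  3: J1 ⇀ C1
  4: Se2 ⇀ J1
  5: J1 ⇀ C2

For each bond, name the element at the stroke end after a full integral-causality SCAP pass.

#0 |J1
#1 |I1
#2 |J1
#3 |J1
#4 |J1
#5 |J1

#0 stroke→J1  (Se1 (Se) sets effort on bond)
#4 stroke→J1  (Se2 fixes effort; stroke away)
#1 stroke→I1  (prefer integral on I1)
#2 stroke→J1  (common-f at J1 fixed by 1)
#3 stroke→J1  (J1: bond 1 brought flow, rest push out)
#5 stroke→J1  (1-jn J1 has f-setter on 1)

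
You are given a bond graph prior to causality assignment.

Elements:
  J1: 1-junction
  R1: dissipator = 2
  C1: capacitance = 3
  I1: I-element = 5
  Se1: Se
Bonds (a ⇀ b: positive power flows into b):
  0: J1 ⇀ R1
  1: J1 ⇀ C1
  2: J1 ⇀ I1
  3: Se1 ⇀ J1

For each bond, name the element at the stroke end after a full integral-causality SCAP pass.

#3 stroke→J1  (Se1: effort source, stroke at far end)
#1 stroke→J1  (C1 integral (e out))
#2 stroke→I1  (I1 outputs flow p/I1)
#0 stroke→J1  (common-f at J1 fixed by 2)

β0 →J1
β1 →J1
β2 →I1
β3 →J1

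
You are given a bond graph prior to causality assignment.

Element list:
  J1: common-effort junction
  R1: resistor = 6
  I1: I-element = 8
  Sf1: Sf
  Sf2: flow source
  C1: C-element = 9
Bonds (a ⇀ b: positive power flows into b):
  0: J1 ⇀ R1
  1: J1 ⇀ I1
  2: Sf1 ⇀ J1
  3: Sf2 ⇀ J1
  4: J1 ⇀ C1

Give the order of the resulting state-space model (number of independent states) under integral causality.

b2 stroke at Sf1  (Sf1 fixes flow; stroke at Sf1)
b3 stroke at Sf2  (source Sf2 imposes f)
b1 stroke at I1  (I1: I, integral causality)
b4 stroke at J1  (C1: C, integral causality)
b0 stroke at R1  (0-jn J1 has e-setter on 4)

2  (C1, I1 all integral)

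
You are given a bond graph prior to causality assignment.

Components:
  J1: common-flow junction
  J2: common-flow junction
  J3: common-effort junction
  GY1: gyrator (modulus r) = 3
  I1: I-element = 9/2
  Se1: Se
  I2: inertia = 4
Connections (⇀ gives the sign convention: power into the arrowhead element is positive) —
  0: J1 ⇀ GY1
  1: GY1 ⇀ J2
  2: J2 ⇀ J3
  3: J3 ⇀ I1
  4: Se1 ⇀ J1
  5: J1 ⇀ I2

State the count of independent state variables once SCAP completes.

2  (I1, I2 all integral)

bond 4 stroke→J1  (Se1: effort source, stroke at far end)
bond 3 stroke→I1  (I1 integral (f out))
bond 2 stroke→J3  (only one effort-in slot at J3)
bond 1 stroke→J2  (1-jn J2 has f-setter on 2)
bond 0 stroke→J1  (GY1: gyrator matches bond 1)
bond 5 stroke→I2  (J1: last free bond brings flow in)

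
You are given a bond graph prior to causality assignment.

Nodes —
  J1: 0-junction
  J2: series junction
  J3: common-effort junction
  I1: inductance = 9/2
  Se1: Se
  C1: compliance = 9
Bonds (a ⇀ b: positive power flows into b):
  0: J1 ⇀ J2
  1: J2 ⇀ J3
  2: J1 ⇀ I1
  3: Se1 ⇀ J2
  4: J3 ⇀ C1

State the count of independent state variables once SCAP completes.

2  (C1, I1 all integral)

b3 |J2  (Se1 fixes effort; stroke away)
b2 |I1  (I1: I, integral causality)
b0 |J1  (J1: last free bond brings effort in)
b1 |J2  (J2: bond 0 brought flow, rest push out)
b4 |J3  (only one effort-in slot at J3)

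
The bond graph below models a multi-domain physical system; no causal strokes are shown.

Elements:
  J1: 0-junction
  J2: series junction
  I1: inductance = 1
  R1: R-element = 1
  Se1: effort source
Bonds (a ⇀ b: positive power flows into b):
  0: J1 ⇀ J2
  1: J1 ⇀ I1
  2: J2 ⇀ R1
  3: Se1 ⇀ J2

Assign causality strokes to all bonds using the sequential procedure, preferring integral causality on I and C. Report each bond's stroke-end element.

bond 3 stroke→J2  (Se1 (Se) sets effort on bond)
bond 1 stroke→I1  (prefer integral on I1)
bond 0 stroke→J1  (closing 0-jn rule on J1)
bond 2 stroke→J2  (1-jn J2 has f-setter on 0)

#0 stroke→J1
#1 stroke→I1
#2 stroke→J2
#3 stroke→J2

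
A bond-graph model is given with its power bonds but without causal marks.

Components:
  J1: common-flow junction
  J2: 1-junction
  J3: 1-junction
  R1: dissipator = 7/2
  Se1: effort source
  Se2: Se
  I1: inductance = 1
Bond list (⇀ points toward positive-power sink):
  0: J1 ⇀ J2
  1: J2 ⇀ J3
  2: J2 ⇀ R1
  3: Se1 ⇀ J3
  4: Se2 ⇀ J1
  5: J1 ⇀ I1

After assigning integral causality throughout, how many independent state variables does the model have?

bond 3 stroke→J3  (Se1 fixes effort; stroke away)
bond 4 stroke→J1  (source Se2 imposes e)
bond 1 stroke→J2  (only one flow-in slot at J3)
bond 5 stroke→I1  (I1: I, integral causality)
bond 0 stroke→J1  (J1 flow already set via bond 5)
bond 2 stroke→J2  (1-jn J2 has f-setter on 0)

1  (I1 all integral)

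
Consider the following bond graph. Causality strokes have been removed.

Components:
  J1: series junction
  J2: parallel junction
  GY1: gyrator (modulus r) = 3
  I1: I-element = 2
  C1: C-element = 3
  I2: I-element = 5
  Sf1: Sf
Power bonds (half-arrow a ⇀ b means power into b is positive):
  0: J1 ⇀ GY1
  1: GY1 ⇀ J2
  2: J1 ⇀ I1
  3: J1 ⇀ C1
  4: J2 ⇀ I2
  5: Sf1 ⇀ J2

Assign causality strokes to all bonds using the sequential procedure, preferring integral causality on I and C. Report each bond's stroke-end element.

b5 |Sf1  (Sf1 (Sf) sets flow on bond)
b2 |I1  (I1 integral (f out))
b0 |J1  (J1 flow already set via bond 2)
b3 |J1  (J1 flow already set via bond 2)
b1 |J2  (GY GY1: same side as bond 0)
b4 |I2  (J2: bond 1 brought effort, rest push out)

bond 0 stroke at J1
bond 1 stroke at J2
bond 2 stroke at I1
bond 3 stroke at J1
bond 4 stroke at I2
bond 5 stroke at Sf1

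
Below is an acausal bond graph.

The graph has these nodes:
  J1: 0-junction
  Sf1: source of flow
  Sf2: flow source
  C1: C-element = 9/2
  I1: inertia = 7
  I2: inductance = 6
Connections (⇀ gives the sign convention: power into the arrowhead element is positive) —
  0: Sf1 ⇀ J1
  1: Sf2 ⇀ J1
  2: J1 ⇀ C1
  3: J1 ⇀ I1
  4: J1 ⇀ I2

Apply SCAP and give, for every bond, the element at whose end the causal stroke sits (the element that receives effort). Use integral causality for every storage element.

b0 stroke at Sf1
b1 stroke at Sf2
b2 stroke at J1
b3 stroke at I1
b4 stroke at I2

β0 →Sf1  (source Sf1 imposes f)
β1 →Sf2  (Sf2 fixes flow; stroke at Sf2)
β2 →J1  (prefer integral on C1)
β3 →I1  (J1 effort already set via bond 2)
β4 →I2  (0-jn J1 has e-setter on 2)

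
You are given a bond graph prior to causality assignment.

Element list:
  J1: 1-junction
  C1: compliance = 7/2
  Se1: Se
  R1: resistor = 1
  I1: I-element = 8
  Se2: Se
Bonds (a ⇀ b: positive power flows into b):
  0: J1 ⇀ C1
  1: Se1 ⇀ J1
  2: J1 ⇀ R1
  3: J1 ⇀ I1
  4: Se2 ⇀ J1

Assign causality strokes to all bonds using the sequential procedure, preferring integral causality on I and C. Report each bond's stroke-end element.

b0 |J1
b1 |J1
b2 |J1
b3 |I1
b4 |J1

β1 |J1  (Se1 (Se) sets effort on bond)
β4 |J1  (Se2 fixes effort; stroke away)
β0 |J1  (prefer integral on C1)
β3 |I1  (I1 outputs flow p/I1)
β2 |J1  (J1 flow already set via bond 3)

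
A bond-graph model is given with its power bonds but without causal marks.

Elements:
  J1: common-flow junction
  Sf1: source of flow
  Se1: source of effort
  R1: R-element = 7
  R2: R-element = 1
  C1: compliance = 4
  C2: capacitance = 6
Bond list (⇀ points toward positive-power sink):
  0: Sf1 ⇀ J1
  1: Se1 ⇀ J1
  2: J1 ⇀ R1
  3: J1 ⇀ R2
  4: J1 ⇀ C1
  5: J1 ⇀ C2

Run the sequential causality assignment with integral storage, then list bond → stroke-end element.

β0 stroke at Sf1
β1 stroke at J1
β2 stroke at J1
β3 stroke at J1
β4 stroke at J1
β5 stroke at J1

β0 stroke at Sf1  (Sf1 (Sf) sets flow on bond)
β1 stroke at J1  (Se1 (Se) sets effort on bond)
β2 stroke at J1  (1-jn J1 has f-setter on 0)
β3 stroke at J1  (1-jn J1 has f-setter on 0)
β4 stroke at J1  (common-f at J1 fixed by 0)
β5 stroke at J1  (common-f at J1 fixed by 0)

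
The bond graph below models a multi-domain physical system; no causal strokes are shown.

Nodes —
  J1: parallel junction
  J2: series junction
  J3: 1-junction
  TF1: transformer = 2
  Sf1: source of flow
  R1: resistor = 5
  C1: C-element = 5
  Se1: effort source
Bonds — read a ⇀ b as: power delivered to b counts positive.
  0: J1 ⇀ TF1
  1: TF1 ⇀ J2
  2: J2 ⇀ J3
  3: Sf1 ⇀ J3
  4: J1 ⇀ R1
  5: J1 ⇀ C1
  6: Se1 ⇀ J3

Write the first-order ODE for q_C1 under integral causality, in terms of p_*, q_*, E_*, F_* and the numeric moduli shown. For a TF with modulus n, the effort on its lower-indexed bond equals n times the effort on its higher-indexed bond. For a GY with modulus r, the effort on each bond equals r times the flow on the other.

b3 |Sf1  (Sf1 (Sf) sets flow on bond)
b6 |J3  (source Se1 imposes e)
b2 |J3  (J3: bond 3 brought flow, rest push out)
b1 |J2  (1-jn J2 has f-setter on 2)
b0 |TF1  (through TF1, causality passes straight; one stroke at TF1)
b5 |J1  (C1 outputs effort q/C1)
b4 |R1  (0-jn J1 has e-setter on 5)

dq_C1/dt = -F_Sf1/2 - q_C1/25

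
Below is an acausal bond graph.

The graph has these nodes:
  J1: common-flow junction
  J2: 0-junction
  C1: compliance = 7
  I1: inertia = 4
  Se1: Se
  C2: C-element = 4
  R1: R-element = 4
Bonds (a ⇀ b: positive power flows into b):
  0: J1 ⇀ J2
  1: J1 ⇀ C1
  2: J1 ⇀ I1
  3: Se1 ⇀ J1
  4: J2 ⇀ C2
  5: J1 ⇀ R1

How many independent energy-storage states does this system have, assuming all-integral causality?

b3 →J1  (source Se1 imposes e)
b1 →J1  (C1: C, integral causality)
b2 →I1  (I1: I, integral causality)
b0 →J1  (J1 flow already set via bond 2)
b5 →J1  (J1 flow already set via bond 2)
b4 →J2  (only one effort-in slot at J2)

3  (C1, C2, I1 all integral)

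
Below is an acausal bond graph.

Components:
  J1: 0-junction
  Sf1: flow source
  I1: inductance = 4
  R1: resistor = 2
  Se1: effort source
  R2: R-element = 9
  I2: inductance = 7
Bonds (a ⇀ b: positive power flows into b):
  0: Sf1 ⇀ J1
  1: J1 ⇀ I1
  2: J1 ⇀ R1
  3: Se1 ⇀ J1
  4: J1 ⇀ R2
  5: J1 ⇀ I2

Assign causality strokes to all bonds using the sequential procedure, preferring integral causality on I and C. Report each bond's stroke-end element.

#0 stroke at Sf1  (Sf1: flow source, stroke at near end)
#3 stroke at J1  (source Se1 imposes e)
#1 stroke at I1  (J1: bond 3 brought effort, rest push out)
#2 stroke at R1  (J1: bond 3 brought effort, rest push out)
#4 stroke at R2  (J1 effort already set via bond 3)
#5 stroke at I2  (0-jn J1 has e-setter on 3)

bond 0 |Sf1
bond 1 |I1
bond 2 |R1
bond 3 |J1
bond 4 |R2
bond 5 |I2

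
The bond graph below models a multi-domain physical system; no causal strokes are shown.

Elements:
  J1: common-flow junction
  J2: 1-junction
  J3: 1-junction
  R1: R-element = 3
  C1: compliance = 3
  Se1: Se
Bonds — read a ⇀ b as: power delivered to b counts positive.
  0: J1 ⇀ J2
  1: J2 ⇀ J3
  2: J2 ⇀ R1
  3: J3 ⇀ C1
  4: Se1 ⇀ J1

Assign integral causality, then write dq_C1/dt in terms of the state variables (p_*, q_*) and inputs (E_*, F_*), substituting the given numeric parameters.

b4 →J1  (source Se1 imposes e)
b0 →J2  (closing 1-jn rule on J1)
b3 →J3  (C1 outputs effort q/C1)
b1 →J2  (J3 needs exactly one f-in)
b2 →R1  (J2: last free bond brings flow in)

dq_C1/dt = E_Se1/3 - q_C1/9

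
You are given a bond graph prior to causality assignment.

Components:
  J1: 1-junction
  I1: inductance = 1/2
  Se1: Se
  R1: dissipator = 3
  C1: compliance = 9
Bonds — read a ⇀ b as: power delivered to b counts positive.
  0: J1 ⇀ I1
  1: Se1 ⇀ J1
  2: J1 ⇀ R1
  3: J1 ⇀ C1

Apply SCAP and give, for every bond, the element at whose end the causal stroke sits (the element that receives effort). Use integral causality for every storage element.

β1 stroke→J1  (Se1 (Se) sets effort on bond)
β0 stroke→I1  (prefer integral on I1)
β2 stroke→J1  (1-jn J1 has f-setter on 0)
β3 stroke→J1  (1-jn J1 has f-setter on 0)

bond 0 stroke→I1
bond 1 stroke→J1
bond 2 stroke→J1
bond 3 stroke→J1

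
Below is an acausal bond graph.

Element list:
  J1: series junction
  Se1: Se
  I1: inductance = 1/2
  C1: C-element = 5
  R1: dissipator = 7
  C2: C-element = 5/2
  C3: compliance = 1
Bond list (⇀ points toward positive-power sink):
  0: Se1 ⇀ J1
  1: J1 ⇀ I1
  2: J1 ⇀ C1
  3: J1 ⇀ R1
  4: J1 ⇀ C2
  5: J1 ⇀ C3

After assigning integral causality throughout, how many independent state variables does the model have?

4  (C1, C2, C3, I1 all integral)

#0 →J1  (source Se1 imposes e)
#1 →I1  (prefer integral on I1)
#2 →J1  (1-jn J1 has f-setter on 1)
#3 →J1  (J1 flow already set via bond 1)
#4 →J1  (J1: bond 1 brought flow, rest push out)
#5 →J1  (1-jn J1 has f-setter on 1)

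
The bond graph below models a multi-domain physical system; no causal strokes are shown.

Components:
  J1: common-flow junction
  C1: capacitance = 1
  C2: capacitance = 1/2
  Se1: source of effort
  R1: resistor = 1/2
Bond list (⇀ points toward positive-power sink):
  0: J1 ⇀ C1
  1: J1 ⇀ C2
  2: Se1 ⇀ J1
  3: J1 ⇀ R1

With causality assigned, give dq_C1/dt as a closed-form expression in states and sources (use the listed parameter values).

#2 →J1  (Se1 (Se) sets effort on bond)
#0 →J1  (C1: C, integral causality)
#1 →J1  (prefer integral on C2)
#3 →R1  (J1: last free bond brings flow in)

dq_C1/dt = 2*E_Se1 - 2*q_C1 - 4*q_C2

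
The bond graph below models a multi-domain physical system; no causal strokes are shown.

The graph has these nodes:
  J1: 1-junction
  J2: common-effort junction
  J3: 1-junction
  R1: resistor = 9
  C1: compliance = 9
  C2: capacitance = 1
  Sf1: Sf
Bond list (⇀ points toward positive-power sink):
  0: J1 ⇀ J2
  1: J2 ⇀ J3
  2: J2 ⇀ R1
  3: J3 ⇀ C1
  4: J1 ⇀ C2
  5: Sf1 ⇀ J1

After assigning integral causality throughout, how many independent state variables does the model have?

2  (C1, C2 all integral)

bond 5 |Sf1  (Sf1 fixes flow; stroke at Sf1)
bond 0 |J1  (1-jn J1 has f-setter on 5)
bond 4 |J1  (1-jn J1 has f-setter on 5)
bond 3 |J3  (C1 integral (e out))
bond 1 |J2  (J3 needs exactly one f-in)
bond 2 |R1  (J2 effort already set via bond 1)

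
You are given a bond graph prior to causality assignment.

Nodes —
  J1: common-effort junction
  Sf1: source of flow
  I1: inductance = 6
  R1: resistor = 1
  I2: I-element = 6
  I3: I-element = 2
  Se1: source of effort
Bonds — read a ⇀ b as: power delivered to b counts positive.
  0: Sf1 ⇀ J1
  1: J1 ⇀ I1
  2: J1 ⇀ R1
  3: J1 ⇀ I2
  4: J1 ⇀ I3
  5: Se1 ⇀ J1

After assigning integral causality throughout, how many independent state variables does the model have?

3  (I1, I2, I3 all integral)

#0 |Sf1  (source Sf1 imposes f)
#5 |J1  (source Se1 imposes e)
#1 |I1  (common-e at J1 fixed by 5)
#2 |R1  (J1: bond 5 brought effort, rest push out)
#3 |I2  (common-e at J1 fixed by 5)
#4 |I3  (J1: bond 5 brought effort, rest push out)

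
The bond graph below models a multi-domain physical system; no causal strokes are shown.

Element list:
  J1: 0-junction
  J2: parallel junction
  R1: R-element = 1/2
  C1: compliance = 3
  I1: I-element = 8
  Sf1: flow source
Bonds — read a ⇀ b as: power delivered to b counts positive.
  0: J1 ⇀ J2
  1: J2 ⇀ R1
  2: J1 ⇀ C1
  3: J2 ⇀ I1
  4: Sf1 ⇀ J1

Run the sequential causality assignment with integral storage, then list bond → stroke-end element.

bond 0 →J2
bond 1 →R1
bond 2 →J1
bond 3 →I1
bond 4 →Sf1

bond 4 →Sf1  (source Sf1 imposes f)
bond 2 →J1  (C1 outputs effort q/C1)
bond 0 →J2  (0-jn J1 has e-setter on 2)
bond 1 →R1  (J2: bond 0 brought effort, rest push out)
bond 3 →I1  (J2 effort already set via bond 0)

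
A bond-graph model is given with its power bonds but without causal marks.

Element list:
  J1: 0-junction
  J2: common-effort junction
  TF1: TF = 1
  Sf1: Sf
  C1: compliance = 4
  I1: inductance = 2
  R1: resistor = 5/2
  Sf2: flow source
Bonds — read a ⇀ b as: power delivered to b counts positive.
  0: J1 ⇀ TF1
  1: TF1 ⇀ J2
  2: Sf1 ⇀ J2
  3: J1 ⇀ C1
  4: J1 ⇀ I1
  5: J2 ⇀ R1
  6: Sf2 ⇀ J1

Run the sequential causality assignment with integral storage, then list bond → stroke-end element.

b2 |Sf1  (Sf1 fixes flow; stroke at Sf1)
b6 |Sf2  (Sf2 fixes flow; stroke at Sf2)
b3 |J1  (prefer integral on C1)
b0 |TF1  (J1: bond 3 brought effort, rest push out)
b4 |I1  (J1: bond 3 brought effort, rest push out)
b1 |J2  (TF1 one-in-one-out from 0)
b5 |R1  (J2 effort already set via bond 1)

bond 0 |TF1
bond 1 |J2
bond 2 |Sf1
bond 3 |J1
bond 4 |I1
bond 5 |R1
bond 6 |Sf2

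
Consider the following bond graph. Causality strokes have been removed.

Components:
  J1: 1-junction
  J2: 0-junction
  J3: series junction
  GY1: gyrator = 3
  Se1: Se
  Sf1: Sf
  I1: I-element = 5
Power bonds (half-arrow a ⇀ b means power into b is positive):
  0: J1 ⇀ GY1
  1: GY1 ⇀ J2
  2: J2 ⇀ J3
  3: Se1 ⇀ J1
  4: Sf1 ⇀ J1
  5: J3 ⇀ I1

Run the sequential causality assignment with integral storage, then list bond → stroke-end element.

#3 stroke→J1  (Se1 (Se) sets effort on bond)
#4 stroke→Sf1  (Sf1: flow source, stroke at near end)
#0 stroke→J1  (J1 flow already set via bond 4)
#1 stroke→J2  (through GY1, causality inverts; strokes same side of GY1)
#2 stroke→J3  (common-e at J2 fixed by 1)
#5 stroke→I1  (J3 needs exactly one f-in)

bond 0 stroke→J1
bond 1 stroke→J2
bond 2 stroke→J3
bond 3 stroke→J1
bond 4 stroke→Sf1
bond 5 stroke→I1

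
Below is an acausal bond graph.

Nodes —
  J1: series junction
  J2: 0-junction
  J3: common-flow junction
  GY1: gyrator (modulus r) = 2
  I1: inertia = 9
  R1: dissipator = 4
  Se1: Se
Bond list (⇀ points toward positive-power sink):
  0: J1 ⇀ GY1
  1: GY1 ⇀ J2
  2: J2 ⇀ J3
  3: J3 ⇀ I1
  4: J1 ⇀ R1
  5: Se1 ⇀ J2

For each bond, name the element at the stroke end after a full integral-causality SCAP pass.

β5 →J2  (Se1: effort source, stroke at far end)
β1 →GY1  (J2 effort already set via bond 5)
β2 →J3  (common-e at J2 fixed by 5)
β3 →I1  (J3: last free bond brings flow in)
β0 →GY1  (GY1 both-in/both-out from 1)
β4 →J1  (J1: bond 0 brought flow, rest push out)

b0 stroke at GY1
b1 stroke at GY1
b2 stroke at J3
b3 stroke at I1
b4 stroke at J1
b5 stroke at J2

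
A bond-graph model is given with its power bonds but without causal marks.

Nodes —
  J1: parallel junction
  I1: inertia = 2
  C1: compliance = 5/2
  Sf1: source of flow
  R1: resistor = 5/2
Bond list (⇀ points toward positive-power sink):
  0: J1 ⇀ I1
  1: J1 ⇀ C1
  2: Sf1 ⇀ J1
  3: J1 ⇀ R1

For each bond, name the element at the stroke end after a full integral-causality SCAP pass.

bond 2 stroke at Sf1  (Sf1 (Sf) sets flow on bond)
bond 0 stroke at I1  (I1 outputs flow p/I1)
bond 1 stroke at J1  (C1 outputs effort q/C1)
bond 3 stroke at R1  (0-jn J1 has e-setter on 1)

bond 0 |I1
bond 1 |J1
bond 2 |Sf1
bond 3 |R1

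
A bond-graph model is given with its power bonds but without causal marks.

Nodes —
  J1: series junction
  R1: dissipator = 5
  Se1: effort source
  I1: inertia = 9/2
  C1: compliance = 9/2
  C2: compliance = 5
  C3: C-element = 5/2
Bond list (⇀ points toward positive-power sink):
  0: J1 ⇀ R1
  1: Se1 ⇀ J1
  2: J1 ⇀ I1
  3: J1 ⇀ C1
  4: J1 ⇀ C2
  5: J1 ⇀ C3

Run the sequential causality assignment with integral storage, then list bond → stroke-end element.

bond 0 |J1
bond 1 |J1
bond 2 |I1
bond 3 |J1
bond 4 |J1
bond 5 |J1

β1 |J1  (Se1 (Se) sets effort on bond)
β2 |I1  (prefer integral on I1)
β0 |J1  (J1 flow already set via bond 2)
β3 |J1  (common-f at J1 fixed by 2)
β4 |J1  (J1 flow already set via bond 2)
β5 |J1  (J1 flow already set via bond 2)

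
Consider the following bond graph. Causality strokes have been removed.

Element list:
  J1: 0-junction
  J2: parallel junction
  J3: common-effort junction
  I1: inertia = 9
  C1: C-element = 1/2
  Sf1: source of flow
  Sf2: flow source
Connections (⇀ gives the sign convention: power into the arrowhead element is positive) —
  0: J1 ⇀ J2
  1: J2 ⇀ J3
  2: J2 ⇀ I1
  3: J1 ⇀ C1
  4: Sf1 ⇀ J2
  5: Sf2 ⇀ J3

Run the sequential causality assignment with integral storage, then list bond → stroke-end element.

#4 stroke→Sf1  (Sf1 (Sf) sets flow on bond)
#5 stroke→Sf2  (Sf2 fixes flow; stroke at Sf2)
#1 stroke→J3  (closing 0-jn rule on J3)
#2 stroke→I1  (prefer integral on I1)
#0 stroke→J2  (J2: last free bond brings effort in)
#3 stroke→J1  (only one effort-in slot at J1)

#0 →J2
#1 →J3
#2 →I1
#3 →J1
#4 →Sf1
#5 →Sf2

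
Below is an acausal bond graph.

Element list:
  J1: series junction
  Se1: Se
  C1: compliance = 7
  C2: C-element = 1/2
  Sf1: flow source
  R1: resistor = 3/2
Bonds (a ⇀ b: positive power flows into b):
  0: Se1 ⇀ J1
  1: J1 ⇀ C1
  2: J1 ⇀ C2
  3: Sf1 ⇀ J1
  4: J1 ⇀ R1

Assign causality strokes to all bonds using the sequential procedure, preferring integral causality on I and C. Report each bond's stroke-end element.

bond 0 →J1
bond 1 →J1
bond 2 →J1
bond 3 →Sf1
bond 4 →J1

bond 0 stroke→J1  (Se1 fixes effort; stroke away)
bond 3 stroke→Sf1  (Sf1 (Sf) sets flow on bond)
bond 1 stroke→J1  (1-jn J1 has f-setter on 3)
bond 2 stroke→J1  (J1: bond 3 brought flow, rest push out)
bond 4 stroke→J1  (1-jn J1 has f-setter on 3)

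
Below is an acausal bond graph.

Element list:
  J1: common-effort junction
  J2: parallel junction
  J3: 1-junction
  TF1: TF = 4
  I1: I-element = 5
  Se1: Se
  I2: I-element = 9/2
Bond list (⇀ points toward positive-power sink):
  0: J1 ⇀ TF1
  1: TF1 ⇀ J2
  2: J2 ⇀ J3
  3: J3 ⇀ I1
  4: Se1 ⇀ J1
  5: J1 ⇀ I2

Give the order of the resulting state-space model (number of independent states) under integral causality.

2  (I1, I2 all integral)

#4 →J1  (source Se1 imposes e)
#0 →TF1  (common-e at J1 fixed by 4)
#5 →I2  (J1 effort already set via bond 4)
#1 →J2  (TF1: transformer flips bond 0)
#2 →J3  (0-jn J2 has e-setter on 1)
#3 →I1  (closing 1-jn rule on J3)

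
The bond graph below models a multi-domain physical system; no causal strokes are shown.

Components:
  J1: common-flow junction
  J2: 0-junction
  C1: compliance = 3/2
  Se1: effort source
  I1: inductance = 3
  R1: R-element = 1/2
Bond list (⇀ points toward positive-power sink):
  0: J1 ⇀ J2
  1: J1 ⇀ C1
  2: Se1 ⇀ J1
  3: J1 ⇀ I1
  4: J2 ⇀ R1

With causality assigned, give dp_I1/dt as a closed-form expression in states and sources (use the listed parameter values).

dp_I1/dt = E_Se1 - p_I1/6 - 2*q_C1/3

β2 stroke at J1  (source Se1 imposes e)
β1 stroke at J1  (C1 integral (e out))
β3 stroke at I1  (I1: I, integral causality)
β0 stroke at J1  (common-f at J1 fixed by 3)
β4 stroke at J2  (closing 0-jn rule on J2)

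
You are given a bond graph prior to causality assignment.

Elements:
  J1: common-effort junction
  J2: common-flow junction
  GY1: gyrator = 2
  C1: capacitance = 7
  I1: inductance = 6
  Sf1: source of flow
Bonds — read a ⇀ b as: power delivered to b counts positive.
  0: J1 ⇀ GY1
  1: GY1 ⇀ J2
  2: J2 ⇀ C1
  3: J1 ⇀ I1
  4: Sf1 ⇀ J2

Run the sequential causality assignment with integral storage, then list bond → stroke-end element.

b4 stroke at Sf1  (Sf1: flow source, stroke at near end)
b1 stroke at J2  (1-jn J2 has f-setter on 4)
b2 stroke at J2  (1-jn J2 has f-setter on 4)
b0 stroke at J1  (through GY1, causality inverts; strokes same side of GY1)
b3 stroke at I1  (J1: bond 0 brought effort, rest push out)

#0 stroke→J1
#1 stroke→J2
#2 stroke→J2
#3 stroke→I1
#4 stroke→Sf1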